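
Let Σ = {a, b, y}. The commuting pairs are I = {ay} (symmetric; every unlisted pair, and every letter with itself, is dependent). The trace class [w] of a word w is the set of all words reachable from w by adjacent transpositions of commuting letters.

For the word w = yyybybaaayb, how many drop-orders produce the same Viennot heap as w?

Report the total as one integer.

4

#0=y has no predecessor
#1=y depends on [0:y]
#2=y depends on [1:y]
#3=b depends on [2:y]
#4=y depends on [3:b]
#5=b depends on [4:y]
#6=a depends on [5:b]
#7=a depends on [6:a]
#8=a depends on [7:a]
#9=y depends on [5:b]
#10=b depends on [8:a, 9:y]
sources: [0:y]
N(rest) = Σ N(rest − s) over sources s of rest; N(one piece) = 1:
  size 1 → [10]=1
  size 2 → [8,10]=1  [9,10]=1
  size 3 → [7,8,10]=1  [8,9,10]=2
  size 4 → [6,7,8,10]=1  [7,8,9,10]=3
  size 5 → [6,7,8,9,10]=4
  size 6 → [5,6,7,8,9,10]=4
  size 7 → [4,5,6,7,8,9,10]=4
  size 8 → [3,4,5,6,7,8,9,10]=4
  size 9 → [2,3,4,5,6,7,8,9,10]=4
  first=0(y) contributes 4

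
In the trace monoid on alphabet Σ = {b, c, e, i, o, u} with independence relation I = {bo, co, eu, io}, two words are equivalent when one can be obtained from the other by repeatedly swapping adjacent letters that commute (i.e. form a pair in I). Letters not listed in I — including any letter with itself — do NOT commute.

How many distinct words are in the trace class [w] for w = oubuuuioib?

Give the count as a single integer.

#0=o has no predecessor
#1=u depends on [0:o]
#2=b depends on [1:u]
#3=u depends on [2:b]
#4=u depends on [3:u]
#5=u depends on [4:u]
#6=i depends on [5:u]
#7=o depends on [5:u]
#8=i depends on [6:i]
#9=b depends on [8:i]
sources: [0:o]
N(rest) = Σ N(rest − s) over sources s of rest; N(one piece) = 1:
  size 1 → [7]=1  [9]=1
  size 2 → [7,9]=2  [8,9]=1
  size 3 → [6,8,9]=1  [7,8,9]=3
  size 4 → [6,7,8,9]=4
  size 5 → [5,6,7,8,9]=4
  size 6 → [4,5,6,7,8,9]=4
  size 7 → [3,4,5,6,7,8,9]=4
  size 8 → [2,3,4,5,6,7,8,9]=4
  first=0(o) contributes 4

4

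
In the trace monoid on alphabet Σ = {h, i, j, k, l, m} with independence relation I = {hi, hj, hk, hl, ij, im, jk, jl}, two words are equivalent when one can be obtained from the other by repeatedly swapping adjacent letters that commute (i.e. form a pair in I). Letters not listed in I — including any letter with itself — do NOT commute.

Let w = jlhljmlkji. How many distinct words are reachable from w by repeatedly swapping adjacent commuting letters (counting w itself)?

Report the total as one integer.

120

#0=j has no predecessor
#1=l has no predecessor
#2=h has no predecessor
#3=l depends on [1:l]
#4=j depends on [0:j]
#5=m depends on [2:h, 3:l, 4:j]
#6=l depends on [5:m]
#7=k depends on [6:l]
#8=j depends on [5:m]
#9=i depends on [7:k]
sources: [0:j, 1:l, 2:h]
N(rest) = Σ N(rest − s) over sources s of rest; N(one piece) = 1:
  size 1 → [8]=1  [9]=1
  size 2 → [7,9]=1  [8,9]=2
  size 3 → [6,7,9]=1  [7,8,9]=3
  size 4 → [6,7,8,9]=4
  size 5 → [5,6,7,8,9]=4
  size 6 → [2,5,6,7,8,9]=4  [3,5,6,7,8,9]=4  [4,5,6,7,8,9]=4
  size 7 → [0,4,5,6,7,8,9]=4  [1,3,5,6,7,8,9]=4  [2,3,5,6,7,8,9]=8  [2,4,5,6,7,8,9]=8  [3,4,5,6,7,8,9]=8
  size 8 → [0,2,4,5,6,7,8,9]=12  [0,3,4,5,6,7,8,9]=12  [1,2,3,5,6,7,8,9]=12  [1,3,4,5,6,7,8,9]=12  [2,3,4,5,6,7,8,9]=24
  first=0(j) contributes 48
  first=1(l) contributes 48
  first=2(h) contributes 24
|[w]| = 120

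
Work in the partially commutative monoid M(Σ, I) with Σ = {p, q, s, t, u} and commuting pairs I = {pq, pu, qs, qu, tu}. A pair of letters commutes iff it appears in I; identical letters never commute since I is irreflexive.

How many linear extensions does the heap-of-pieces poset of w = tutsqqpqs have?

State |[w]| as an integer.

75

drop 0:t onto floor
drop 1:u onto floor
drop 2:t onto {0:t}
drop 3:s onto {1:u, 2:t}
drop 4:q onto {2:t}
drop 5:q onto {4:q}
drop 6:p onto {3:s}
drop 7:q onto {5:q}
drop 8:s onto {6:p}
ground layer = {0:t, 1:u}
drop-orders for the pieces not yet dropped (sum over which currently-grounded one goes next):
  1 to go: {7} 1  {8} 1
  2 to go: {5,7} 1  {6,8} 1  {7,8} 2
  3 to go: {3,6,8} 1  {4,5,7} 1  {5,7,8} 3  {6,7,8} 3
  4 to go: {1,3,6,8} 1  {3,6,7,8} 4  {4,5,7,8} 4  {5,6,7,8} 6
  5 to go: {1,3,6,7,8} 5  {3,5,6,7,8} 10  {4,5,6,7,8} 10
  6 to go: {1,3,5,6,7,8} 15  {3,4,5,6,7,8} 20
  7 to go: {1,3,4,5,6,7,8} 35  {2,3,4,5,6,7,8} 20
  if 0:t drops first: 55 orders
  if 1:u drops first: 20 orders
heap linearizations: 75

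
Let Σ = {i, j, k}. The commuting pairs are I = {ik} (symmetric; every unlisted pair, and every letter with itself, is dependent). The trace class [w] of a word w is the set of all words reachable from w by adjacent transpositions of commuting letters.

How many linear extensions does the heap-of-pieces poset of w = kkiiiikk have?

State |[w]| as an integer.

0(k) covers ∅
1(k) covers 0:k
2(i) covers ∅
3(i) covers 2:i
4(i) covers 3:i
5(i) covers 4:i
6(k) covers 1:k
7(k) covers 6:k
floor of heap: 0:k, 2:i
completions by unplaced set U, small U first (add the entries for U minus each lowest piece of U):
  |U|=1: {5}:1  {7}:1
  |U|=2: {4,5}:1  {5,7}:2  {6,7}:1
  |U|=3: {1,6,7}:1  {3,4,5}:1  {4,5,7}:3  {5,6,7}:3
  |U|=4: {0,1,6,7}:1  {1,5,6,7}:4  {2,3,4,5}:1  {3,4,5,7}:4  {4,5,6,7}:6
  |U|=5: {0,1,5,6,7}:5  {1,4,5,6,7}:10  {2,3,4,5,7}:5  {3,4,5,6,7}:10
  |U|=6: {0,1,4,5,6,7}:15  {1,3,4,5,6,7}:20  {2,3,4,5,6,7}:15
  start at 0(k): 35
  start at 2(i): 35
sum over floor = 70

70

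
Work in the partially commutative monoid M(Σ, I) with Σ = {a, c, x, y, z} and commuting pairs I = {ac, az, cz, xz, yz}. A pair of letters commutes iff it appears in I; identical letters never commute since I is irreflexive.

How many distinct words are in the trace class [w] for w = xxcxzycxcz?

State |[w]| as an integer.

45

piece 0:x — minimal
piece 1:x rests on {0:x}
piece 2:c rests on {1:x}
piece 3:x rests on {2:c}
piece 4:z — minimal
piece 5:y rests on {3:x}
piece 6:c rests on {5:y}
piece 7:x rests on {6:c}
piece 8:c rests on {7:x}
piece 9:z rests on {4:z}
minimal pieces: {0:x, 4:z}
ways to finish when only these pieces remain (= sum over removing one remaining piece with nothing left below it):
  1 left: {8}→1  {9}→1
  2 left: {4,9}→1  {7,8}→1  {8,9}→2
  3 left: {4,8,9}→3  {6,7,8}→1  {7,8,9}→3
  4 left: {4,7,8,9}→6  {5,6,7,8}→1  {6,7,8,9}→4
  5 left: {3,5,6,7,8}→1  {4,6,7,8,9}→10  {5,6,7,8,9}→5
  6 left: {2,3,5,6,7,8}→1  {3,5,6,7,8,9}→6  {4,5,6,7,8,9}→15
  7 left: {1,2,3,5,6,7,8}→1  {2,3,5,6,7,8,9}→7  {3,4,5,6,7,8,9}→21
  8 left: {0,1,2,3,5,6,7,8}→1  {1,2,3,5,6,7,8,9}→8  {2,3,4,5,6,7,8,9}→28
  placing 0:x first → 36 extensions
  placing 4:z first → 9 extensions
total linear extensions = 45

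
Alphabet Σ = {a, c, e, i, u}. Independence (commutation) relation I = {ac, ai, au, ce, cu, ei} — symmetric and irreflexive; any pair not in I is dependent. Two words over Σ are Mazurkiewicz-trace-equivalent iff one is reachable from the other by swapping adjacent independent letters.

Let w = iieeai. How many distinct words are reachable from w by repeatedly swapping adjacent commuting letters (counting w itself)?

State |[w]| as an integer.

20

drop 0:i onto floor
drop 1:i onto {0:i}
drop 2:e onto floor
drop 3:e onto {2:e}
drop 4:a onto {3:e}
drop 5:i onto {1:i}
ground layer = {0:i, 2:e}
drop-orders for the pieces not yet dropped (sum over which currently-grounded one goes next):
  1 to go: {4} 1  {5} 1
  2 to go: {1,5} 1  {3,4} 1  {4,5} 2
  3 to go: {0,1,5} 1  {1,4,5} 3  {2,3,4} 1  {3,4,5} 3
  4 to go: {0,1,4,5} 4  {1,3,4,5} 6  {2,3,4,5} 4
  if 0:i drops first: 10 orders
  if 2:e drops first: 10 orders
heap linearizations: 20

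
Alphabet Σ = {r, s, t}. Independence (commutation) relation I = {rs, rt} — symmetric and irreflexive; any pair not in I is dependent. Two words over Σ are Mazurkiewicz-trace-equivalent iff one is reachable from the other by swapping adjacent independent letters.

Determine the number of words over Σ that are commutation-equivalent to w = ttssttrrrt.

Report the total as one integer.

120

#0=t has no predecessor
#1=t depends on [0:t]
#2=s depends on [1:t]
#3=s depends on [2:s]
#4=t depends on [3:s]
#5=t depends on [4:t]
#6=r has no predecessor
#7=r depends on [6:r]
#8=r depends on [7:r]
#9=t depends on [5:t]
sources: [0:t, 6:r]
N(rest) = Σ N(rest − s) over sources s of rest; N(one piece) = 1:
  size 1 → [8]=1  [9]=1
  size 2 → [5,9]=1  [7,8]=1  [8,9]=2
  size 3 → [4,5,9]=1  [5,8,9]=3  [6,7,8]=1  [7,8,9]=3
  size 4 → [3,4,5,9]=1  [4,5,8,9]=4  [5,7,8,9]=6  [6,7,8,9]=4
  size 5 → [2,3,4,5,9]=1  [3,4,5,8,9]=5  [4,5,7,8,9]=10  [5,6,7,8,9]=10
  size 6 → [1,2,3,4,5,9]=1  [2,3,4,5,8,9]=6  [3,4,5,7,8,9]=15  [4,5,6,7,8,9]=20
  size 7 → [0,1,2,3,4,5,9]=1  [1,2,3,4,5,8,9]=7  [2,3,4,5,7,8,9]=21  [3,4,5,6,7,8,9]=35
  size 8 → [0,1,2,3,4,5,8,9]=8  [1,2,3,4,5,7,8,9]=28  [2,3,4,5,6,7,8,9]=56
  first=0(t) contributes 84
  first=6(r) contributes 36
|[w]| = 120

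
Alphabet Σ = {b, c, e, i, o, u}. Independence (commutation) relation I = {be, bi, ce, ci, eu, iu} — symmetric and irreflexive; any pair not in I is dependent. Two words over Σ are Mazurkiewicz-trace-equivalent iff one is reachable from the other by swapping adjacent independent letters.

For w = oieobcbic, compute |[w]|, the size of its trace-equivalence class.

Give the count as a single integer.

5

drop 0:o onto floor
drop 1:i onto {0:o}
drop 2:e onto {1:i}
drop 3:o onto {2:e}
drop 4:b onto {3:o}
drop 5:c onto {4:b}
drop 6:b onto {5:c}
drop 7:i onto {3:o}
drop 8:c onto {6:b}
ground layer = {0:o}
drop-orders for the pieces not yet dropped (sum over which currently-grounded one goes next):
  1 to go: {7} 1  {8} 1
  2 to go: {6,8} 1  {7,8} 2
  3 to go: {5,6,8} 1  {6,7,8} 3
  4 to go: {4,5,6,8} 1  {5,6,7,8} 4
  5 to go: {4,5,6,7,8} 5
  6 to go: {3,4,5,6,7,8} 5
  7 to go: {2,3,4,5,6,7,8} 5
  if 0:o drops first: 5 orders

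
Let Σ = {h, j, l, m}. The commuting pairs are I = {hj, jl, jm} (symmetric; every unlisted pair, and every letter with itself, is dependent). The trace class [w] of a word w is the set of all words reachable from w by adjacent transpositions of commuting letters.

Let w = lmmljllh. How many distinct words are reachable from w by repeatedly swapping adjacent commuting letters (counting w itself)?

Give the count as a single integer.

8

0(l) covers ∅
1(m) covers 0:l
2(m) covers 1:m
3(l) covers 2:m
4(j) covers ∅
5(l) covers 3:l
6(l) covers 5:l
7(h) covers 6:l
floor of heap: 0:l, 4:j
completions by unplaced set U, small U first (add the entries for U minus each lowest piece of U):
  |U|=1: {4}:1  {7}:1
  |U|=2: {4,7}:2  {6,7}:1
  |U|=3: {4,6,7}:3  {5,6,7}:1
  |U|=4: {3,5,6,7}:1  {4,5,6,7}:4
  |U|=5: {2,3,5,6,7}:1  {3,4,5,6,7}:5
  |U|=6: {1,2,3,5,6,7}:1  {2,3,4,5,6,7}:6
  start at 0(l): 7
  start at 4(j): 1
sum over floor = 8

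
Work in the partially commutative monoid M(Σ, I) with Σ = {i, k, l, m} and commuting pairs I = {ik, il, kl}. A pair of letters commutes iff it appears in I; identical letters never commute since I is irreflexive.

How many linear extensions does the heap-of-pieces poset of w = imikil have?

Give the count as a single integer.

12

piece 0:i — minimal
piece 1:m rests on {0:i}
piece 2:i rests on {1:m}
piece 3:k rests on {1:m}
piece 4:i rests on {2:i}
piece 5:l rests on {1:m}
minimal pieces: {0:i}
ways to finish when only these pieces remain (= sum over removing one remaining piece with nothing left below it):
  1 left: {3}→1  {4}→1  {5}→1
  2 left: {2,4}→1  {3,4}→2  {3,5}→2  {4,5}→2
  3 left: {2,3,4}→3  {2,4,5}→3  {3,4,5}→6
  4 left: {2,3,4,5}→12
  placing 0:i first → 12 extensions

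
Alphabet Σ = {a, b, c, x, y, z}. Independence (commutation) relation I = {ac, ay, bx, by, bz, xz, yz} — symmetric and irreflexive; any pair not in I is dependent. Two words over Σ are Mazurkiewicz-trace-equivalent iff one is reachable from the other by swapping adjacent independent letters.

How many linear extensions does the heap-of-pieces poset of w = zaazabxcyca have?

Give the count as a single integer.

8

piece 0:z — minimal
piece 1:a rests on {0:z}
piece 2:a rests on {1:a}
piece 3:z rests on {2:a}
piece 4:a rests on {3:z}
piece 5:b rests on {4:a}
piece 6:x rests on {4:a}
piece 7:c rests on {5:b, 6:x}
piece 8:y rests on {7:c}
piece 9:c rests on {8:y}
piece 10:a rests on {5:b, 6:x}
minimal pieces: {0:z}
ways to finish when only these pieces remain (= sum over removing one remaining piece with nothing left below it):
  1 left: {9}→1  {10}→1
  2 left: {8,9}→1  {9,10}→2
  3 left: {7,8,9}→1  {8,9,10}→3
  4 left: {7,8,9,10}→4
  5 left: {5,7,8,9,10}→4  {6,7,8,9,10}→4
  6 left: {5,6,7,8,9,10}→8
  7 left: {4,5,6,7,8,9,10}→8
  8 left: {3,4,5,6,7,8,9,10}→8
  9 left: {2,3,4,5,6,7,8,9,10}→8
  placing 0:z first → 8 extensions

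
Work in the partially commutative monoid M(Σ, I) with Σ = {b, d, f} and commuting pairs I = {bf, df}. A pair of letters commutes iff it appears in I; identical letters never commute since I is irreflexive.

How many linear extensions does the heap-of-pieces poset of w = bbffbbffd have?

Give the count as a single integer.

126

#0=b has no predecessor
#1=b depends on [0:b]
#2=f has no predecessor
#3=f depends on [2:f]
#4=b depends on [1:b]
#5=b depends on [4:b]
#6=f depends on [3:f]
#7=f depends on [6:f]
#8=d depends on [5:b]
sources: [0:b, 2:f]
N(rest) = Σ N(rest − s) over sources s of rest; N(one piece) = 1:
  size 1 → [7]=1  [8]=1
  size 2 → [5,8]=1  [6,7]=1  [7,8]=2
  size 3 → [3,6,7]=1  [4,5,8]=1  [5,7,8]=3  [6,7,8]=3
  size 4 → [1,4,5,8]=1  [2,3,6,7]=1  [3,6,7,8]=4  [4,5,7,8]=4  [5,6,7,8]=6
  size 5 → [0,1,4,5,8]=1  [1,4,5,7,8]=5  [2,3,6,7,8]=5  [3,5,6,7,8]=10  [4,5,6,7,8]=10
  size 6 → [0,1,4,5,7,8]=6  [1,4,5,6,7,8]=15  [2,3,5,6,7,8]=15  [3,4,5,6,7,8]=20
  size 7 → [0,1,4,5,6,7,8]=21  [1,3,4,5,6,7,8]=35  [2,3,4,5,6,7,8]=35
  first=0(b) contributes 70
  first=2(f) contributes 56
|[w]| = 126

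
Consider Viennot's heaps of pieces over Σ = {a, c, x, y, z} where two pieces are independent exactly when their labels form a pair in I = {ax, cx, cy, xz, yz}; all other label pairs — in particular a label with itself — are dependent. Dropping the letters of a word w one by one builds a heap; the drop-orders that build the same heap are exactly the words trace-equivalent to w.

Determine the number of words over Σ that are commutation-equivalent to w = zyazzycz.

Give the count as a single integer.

10

0(z) covers ∅
1(y) covers ∅
2(a) covers 0:z, 1:y
3(z) covers 2:a
4(z) covers 3:z
5(y) covers 2:a
6(c) covers 4:z
7(z) covers 6:c
floor of heap: 0:z, 1:y
completions by unplaced set U, small U first (add the entries for U minus each lowest piece of U):
  |U|=1: {5}:1  {7}:1
  |U|=2: {5,7}:2  {6,7}:1
  |U|=3: {4,6,7}:1  {5,6,7}:3
  |U|=4: {3,4,6,7}:1  {4,5,6,7}:4
  |U|=5: {3,4,5,6,7}:5
  |U|=6: {2,3,4,5,6,7}:5
  start at 0(z): 5
  start at 1(y): 5
sum over floor = 10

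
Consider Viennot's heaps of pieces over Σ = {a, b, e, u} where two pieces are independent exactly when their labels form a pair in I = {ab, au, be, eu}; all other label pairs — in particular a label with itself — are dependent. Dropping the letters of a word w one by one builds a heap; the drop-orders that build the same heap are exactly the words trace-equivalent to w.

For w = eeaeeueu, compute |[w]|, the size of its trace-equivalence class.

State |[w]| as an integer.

28

#0=e has no predecessor
#1=e depends on [0:e]
#2=a depends on [1:e]
#3=e depends on [2:a]
#4=e depends on [3:e]
#5=u has no predecessor
#6=e depends on [4:e]
#7=u depends on [5:u]
sources: [0:e, 5:u]
N(rest) = Σ N(rest − s) over sources s of rest; N(one piece) = 1:
  size 1 → [6]=1  [7]=1
  size 2 → [4,6]=1  [5,7]=1  [6,7]=2
  size 3 → [3,4,6]=1  [4,6,7]=3  [5,6,7]=3
  size 4 → [2,3,4,6]=1  [3,4,6,7]=4  [4,5,6,7]=6
  size 5 → [1,2,3,4,6]=1  [2,3,4,6,7]=5  [3,4,5,6,7]=10
  size 6 → [0,1,2,3,4,6]=1  [1,2,3,4,6,7]=6  [2,3,4,5,6,7]=15
  first=0(e) contributes 21
  first=5(u) contributes 7
|[w]| = 28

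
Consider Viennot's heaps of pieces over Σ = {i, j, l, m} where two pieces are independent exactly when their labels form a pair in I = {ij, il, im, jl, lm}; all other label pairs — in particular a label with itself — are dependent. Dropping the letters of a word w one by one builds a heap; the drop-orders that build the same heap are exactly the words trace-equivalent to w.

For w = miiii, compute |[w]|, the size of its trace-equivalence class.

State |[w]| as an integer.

5

0(m) covers ∅
1(i) covers ∅
2(i) covers 1:i
3(i) covers 2:i
4(i) covers 3:i
floor of heap: 0:m, 1:i
completions by unplaced set U, small U first (add the entries for U minus each lowest piece of U):
  |U|=1: {0}:1  {4}:1
  |U|=2: {0,4}:2  {3,4}:1
  |U|=3: {0,3,4}:3  {2,3,4}:1
  start at 0(m): 1
  start at 1(i): 4
sum over floor = 5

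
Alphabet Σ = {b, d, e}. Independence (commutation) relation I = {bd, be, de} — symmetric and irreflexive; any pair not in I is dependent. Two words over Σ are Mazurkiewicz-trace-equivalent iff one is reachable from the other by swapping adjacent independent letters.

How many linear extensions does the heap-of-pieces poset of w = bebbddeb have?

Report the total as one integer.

#0=b has no predecessor
#1=e has no predecessor
#2=b depends on [0:b]
#3=b depends on [2:b]
#4=d has no predecessor
#5=d depends on [4:d]
#6=e depends on [1:e]
#7=b depends on [3:b]
sources: [0:b, 1:e, 4:d]
N(rest) = Σ N(rest − s) over sources s of rest; N(one piece) = 1:
  size 1 → [5]=1  [6]=1  [7]=1
  size 2 → [1,6]=1  [3,7]=1  [4,5]=1  [5,6]=2  [5,7]=2  [6,7]=2
  size 3 → [1,5,6]=3  [1,6,7]=3  [2,3,7]=1  [3,5,7]=3  [3,6,7]=3  [4,5,6]=3  [4,5,7]=3  [5,6,7]=6
  size 4 → [0,2,3,7]=1  [1,3,6,7]=6  [1,4,5,6]=6  [1,5,6,7]=12  [2,3,5,7]=4  [2,3,6,7]=4  [3,4,5,7]=6  [3,5,6,7]=12  [4,5,6,7]=12
  size 5 → [0,2,3,5,7]=5  [0,2,3,6,7]=5  [1,2,3,6,7]=10  [1,3,5,6,7]=30  [1,4,5,6,7]=30  [2,3,4,5,7]=10  [2,3,5,6,7]=20  [3,4,5,6,7]=30
  size 6 → [0,1,2,3,6,7]=15  [0,2,3,4,5,7]=15  [0,2,3,5,6,7]=30  [1,2,3,5,6,7]=60  [1,3,4,5,6,7]=90  [2,3,4,5,6,7]=60
  first=0(b) contributes 210
  first=1(e) contributes 105
  first=4(d) contributes 105
|[w]| = 420

420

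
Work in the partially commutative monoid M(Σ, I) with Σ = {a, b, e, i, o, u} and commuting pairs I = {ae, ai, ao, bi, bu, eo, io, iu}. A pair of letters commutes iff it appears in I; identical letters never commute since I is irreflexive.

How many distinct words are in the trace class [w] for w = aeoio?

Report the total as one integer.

30

drop 0:a onto floor
drop 1:e onto floor
drop 2:o onto floor
drop 3:i onto {1:e}
drop 4:o onto {2:o}
ground layer = {0:a, 1:e, 2:o}
drop-orders for the pieces not yet dropped (sum over which currently-grounded one goes next):
  1 to go: {0} 1  {3} 1  {4} 1
  2 to go: {0,3} 2  {0,4} 2  {1,3} 1  {2,4} 1  {3,4} 2
  3 to go: {0,1,3} 3  {0,2,4} 3  {0,3,4} 6  {1,3,4} 3  {2,3,4} 3
  if 0:a drops first: 6 orders
  if 1:e drops first: 12 orders
  if 2:o drops first: 12 orders
heap linearizations: 30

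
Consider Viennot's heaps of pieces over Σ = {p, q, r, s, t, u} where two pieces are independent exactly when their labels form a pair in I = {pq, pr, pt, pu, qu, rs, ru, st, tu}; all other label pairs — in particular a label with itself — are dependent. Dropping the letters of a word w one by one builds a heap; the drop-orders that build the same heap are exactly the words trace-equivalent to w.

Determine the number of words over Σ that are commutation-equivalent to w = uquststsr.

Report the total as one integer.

0(u) covers ∅
1(q) covers ∅
2(u) covers 0:u
3(s) covers 1:q, 2:u
4(t) covers 1:q
5(s) covers 3:s
6(t) covers 4:t
7(s) covers 5:s
8(r) covers 6:t
floor of heap: 0:u, 1:q
completions by unplaced set U, small U first (add the entries for U minus each lowest piece of U):
  |U|=1: {7}:1  {8}:1
  |U|=2: {5,7}:1  {6,8}:1  {7,8}:2
  |U|=3: {3,5,7}:1  {4,6,8}:1  {5,7,8}:3  {6,7,8}:3
  |U|=4: {2,3,5,7}:1  {3,5,7,8}:4  {4,6,7,8}:4  {5,6,7,8}:6
  |U|=5: {0,2,3,5,7}:1  {2,3,5,7,8}:5  {3,5,6,7,8}:10  {4,5,6,7,8}:10
  |U|=6: {0,2,3,5,7,8}:6  {2,3,5,6,7,8}:15  {3,4,5,6,7,8}:20
  |U|=7: {0,2,3,5,6,7,8}:21  {1,3,4,5,6,7,8}:20  {2,3,4,5,6,7,8}:35
  start at 0(u): 55
  start at 1(q): 56
sum over floor = 111

111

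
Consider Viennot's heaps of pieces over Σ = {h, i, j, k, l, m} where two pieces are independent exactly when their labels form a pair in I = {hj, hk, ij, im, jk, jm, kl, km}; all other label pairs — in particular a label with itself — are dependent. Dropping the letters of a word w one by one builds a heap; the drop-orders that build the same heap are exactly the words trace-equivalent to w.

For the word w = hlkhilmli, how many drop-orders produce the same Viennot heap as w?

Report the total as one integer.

0(h) covers ∅
1(l) covers 0:h
2(k) covers ∅
3(h) covers 1:l
4(i) covers 2:k, 3:h
5(l) covers 4:i
6(m) covers 5:l
7(l) covers 6:m
8(i) covers 7:l
floor of heap: 0:h, 2:k
completions by unplaced set U, small U first (add the entries for U minus each lowest piece of U):
  |U|=1: {8}:1
  |U|=2: {7,8}:1
  |U|=3: {6,7,8}:1
  |U|=4: {5,6,7,8}:1
  |U|=5: {4,5,6,7,8}:1
  |U|=6: {2,4,5,6,7,8}:1  {3,4,5,6,7,8}:1
  |U|=7: {1,3,4,5,6,7,8}:1  {2,3,4,5,6,7,8}:2
  start at 0(h): 3
  start at 2(k): 1
sum over floor = 4

4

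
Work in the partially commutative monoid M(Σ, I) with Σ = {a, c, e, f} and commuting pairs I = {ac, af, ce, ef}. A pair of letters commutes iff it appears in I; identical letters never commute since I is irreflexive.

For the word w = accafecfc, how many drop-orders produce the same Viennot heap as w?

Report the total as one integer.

#0=a has no predecessor
#1=c has no predecessor
#2=c depends on [1:c]
#3=a depends on [0:a]
#4=f depends on [2:c]
#5=e depends on [3:a]
#6=c depends on [4:f]
#7=f depends on [6:c]
#8=c depends on [7:f]
sources: [0:a, 1:c]
N(rest) = Σ N(rest − s) over sources s of rest; N(one piece) = 1:
  size 1 → [5]=1  [8]=1
  size 2 → [3,5]=1  [5,8]=2  [7,8]=1
  size 3 → [0,3,5]=1  [3,5,8]=3  [5,7,8]=3  [6,7,8]=1
  size 4 → [0,3,5,8]=4  [3,5,7,8]=6  [4,6,7,8]=1  [5,6,7,8]=4
  size 5 → [0,3,5,7,8]=10  [2,4,6,7,8]=1  [3,5,6,7,8]=10  [4,5,6,7,8]=5
  size 6 → [0,3,5,6,7,8]=20  [1,2,4,6,7,8]=1  [2,4,5,6,7,8]=6  [3,4,5,6,7,8]=15
  size 7 → [0,3,4,5,6,7,8]=35  [1,2,4,5,6,7,8]=7  [2,3,4,5,6,7,8]=21
  first=0(a) contributes 28
  first=1(c) contributes 56
|[w]| = 84

84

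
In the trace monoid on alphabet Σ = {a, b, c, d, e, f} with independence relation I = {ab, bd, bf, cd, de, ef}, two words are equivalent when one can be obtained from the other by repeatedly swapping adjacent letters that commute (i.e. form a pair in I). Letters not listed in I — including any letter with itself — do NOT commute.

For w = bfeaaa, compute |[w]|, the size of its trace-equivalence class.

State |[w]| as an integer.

#0=b has no predecessor
#1=f has no predecessor
#2=e depends on [0:b]
#3=a depends on [1:f, 2:e]
#4=a depends on [3:a]
#5=a depends on [4:a]
sources: [0:b, 1:f]
N(rest) = Σ N(rest − s) over sources s of rest; N(one piece) = 1:
  size 1 → [5]=1
  size 2 → [4,5]=1
  size 3 → [3,4,5]=1
  size 4 → [1,3,4,5]=1  [2,3,4,5]=1
  first=0(b) contributes 2
  first=1(f) contributes 1
|[w]| = 3

3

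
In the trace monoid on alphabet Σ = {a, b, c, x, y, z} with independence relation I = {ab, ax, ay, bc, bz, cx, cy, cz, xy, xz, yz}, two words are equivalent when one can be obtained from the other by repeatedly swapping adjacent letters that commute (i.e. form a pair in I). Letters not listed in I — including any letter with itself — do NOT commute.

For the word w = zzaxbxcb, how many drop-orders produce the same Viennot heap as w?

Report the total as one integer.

0(z) covers ∅
1(z) covers 0:z
2(a) covers 1:z
3(x) covers ∅
4(b) covers 3:x
5(x) covers 4:b
6(c) covers 2:a
7(b) covers 5:x
floor of heap: 0:z, 3:x
completions by unplaced set U, small U first (add the entries for U minus each lowest piece of U):
  |U|=1: {6}:1  {7}:1
  |U|=2: {2,6}:1  {5,7}:1  {6,7}:2
  |U|=3: {1,2,6}:1  {2,6,7}:3  {4,5,7}:1  {5,6,7}:3
  |U|=4: {0,1,2,6}:1  {1,2,6,7}:4  {2,5,6,7}:6  {3,4,5,7}:1  {4,5,6,7}:4
  |U|=5: {0,1,2,6,7}:5  {1,2,5,6,7}:10  {2,4,5,6,7}:10  {3,4,5,6,7}:5
  |U|=6: {0,1,2,5,6,7}:15  {1,2,4,5,6,7}:20  {2,3,4,5,6,7}:15
  start at 0(z): 35
  start at 3(x): 35
sum over floor = 70

70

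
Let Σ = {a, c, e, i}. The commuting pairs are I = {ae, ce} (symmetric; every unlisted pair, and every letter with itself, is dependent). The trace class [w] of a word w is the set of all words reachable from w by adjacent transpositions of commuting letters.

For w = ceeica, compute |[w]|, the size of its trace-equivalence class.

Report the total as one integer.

3

0(c) covers ∅
1(e) covers ∅
2(e) covers 1:e
3(i) covers 0:c, 2:e
4(c) covers 3:i
5(a) covers 4:c
floor of heap: 0:c, 1:e
completions by unplaced set U, small U first (add the entries for U minus each lowest piece of U):
  |U|=1: {5}:1
  |U|=2: {4,5}:1
  |U|=3: {3,4,5}:1
  |U|=4: {0,3,4,5}:1  {2,3,4,5}:1
  start at 0(c): 1
  start at 1(e): 2
sum over floor = 3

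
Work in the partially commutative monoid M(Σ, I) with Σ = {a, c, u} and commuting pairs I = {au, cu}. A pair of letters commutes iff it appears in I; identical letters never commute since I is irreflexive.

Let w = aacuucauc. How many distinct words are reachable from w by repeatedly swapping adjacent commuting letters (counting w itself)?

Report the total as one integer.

drop 0:a onto floor
drop 1:a onto {0:a}
drop 2:c onto {1:a}
drop 3:u onto floor
drop 4:u onto {3:u}
drop 5:c onto {2:c}
drop 6:a onto {5:c}
drop 7:u onto {4:u}
drop 8:c onto {6:a}
ground layer = {0:a, 3:u}
drop-orders for the pieces not yet dropped (sum over which currently-grounded one goes next):
  1 to go: {7} 1  {8} 1
  2 to go: {4,7} 1  {6,8} 1  {7,8} 2
  3 to go: {3,4,7} 1  {4,7,8} 3  {5,6,8} 1  {6,7,8} 3
  4 to go: {2,5,6,8} 1  {3,4,7,8} 4  {4,6,7,8} 6  {5,6,7,8} 4
  5 to go: {1,2,5,6,8} 1  {2,5,6,7,8} 5  {3,4,6,7,8} 10  {4,5,6,7,8} 10
  6 to go: {0,1,2,5,6,8} 1  {1,2,5,6,7,8} 6  {2,4,5,6,7,8} 15  {3,4,5,6,7,8} 20
  7 to go: {0,1,2,5,6,7,8} 7  {1,2,4,5,6,7,8} 21  {2,3,4,5,6,7,8} 35
  if 0:a drops first: 56 orders
  if 3:u drops first: 28 orders
heap linearizations: 84

84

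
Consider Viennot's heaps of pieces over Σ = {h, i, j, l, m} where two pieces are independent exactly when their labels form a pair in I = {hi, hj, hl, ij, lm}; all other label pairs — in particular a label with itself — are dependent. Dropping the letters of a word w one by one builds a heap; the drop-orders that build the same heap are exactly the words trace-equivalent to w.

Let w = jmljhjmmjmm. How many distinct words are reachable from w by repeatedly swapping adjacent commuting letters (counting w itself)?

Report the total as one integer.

#0=j has no predecessor
#1=m depends on [0:j]
#2=l depends on [0:j]
#3=j depends on [1:m, 2:l]
#4=h depends on [1:m]
#5=j depends on [3:j]
#6=m depends on [4:h, 5:j]
#7=m depends on [6:m]
#8=j depends on [7:m]
#9=m depends on [8:j]
#10=m depends on [9:m]
sources: [0:j]
N(rest) = Σ N(rest − s) over sources s of rest; N(one piece) = 1:
  size 1 → [10]=1
  size 2 → [9,10]=1
  size 3 → [8,9,10]=1
  size 4 → [7,8,9,10]=1
  size 5 → [6,7,8,9,10]=1
  size 6 → [4,6,7,8,9,10]=1  [5,6,7,8,9,10]=1
  size 7 → [3,5,6,7,8,9,10]=1  [4,5,6,7,8,9,10]=2
  size 8 → [2,3,5,6,7,8,9,10]=1  [3,4,5,6,7,8,9,10]=3
  size 9 → [1,3,4,5,6,7,8,9,10]=3  [2,3,4,5,6,7,8,9,10]=4
  first=0(j) contributes 7

7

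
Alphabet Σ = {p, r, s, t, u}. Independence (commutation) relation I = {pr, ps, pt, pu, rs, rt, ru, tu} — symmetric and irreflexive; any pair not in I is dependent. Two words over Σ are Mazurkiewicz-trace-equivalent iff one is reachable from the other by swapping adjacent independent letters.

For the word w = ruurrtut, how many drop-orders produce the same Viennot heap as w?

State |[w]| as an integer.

drop 0:r onto floor
drop 1:u onto floor
drop 2:u onto {1:u}
drop 3:r onto {0:r}
drop 4:r onto {3:r}
drop 5:t onto floor
drop 6:u onto {2:u}
drop 7:t onto {5:t}
ground layer = {0:r, 1:u, 5:t}
drop-orders for the pieces not yet dropped (sum over which currently-grounded one goes next):
  1 to go: {4} 1  {6} 1  {7} 1
  2 to go: {2,6} 1  {3,4} 1  {4,6} 2  {4,7} 2  {5,7} 1  {6,7} 2
  3 to go: {0,3,4} 1  {1,2,6} 1  {2,4,6} 3  {2,6,7} 3  {3,4,6} 3  {3,4,7} 3  {4,5,7} 3  {4,6,7} 6  {5,6,7} 3
  4 to go: {0,3,4,6} 4  {0,3,4,7} 4  {1,2,4,6} 4  {1,2,6,7} 4  {2,3,4,6} 6  {2,4,6,7} 12  {2,5,6,7} 6  {3,4,5,7} 6  {3,4,6,7} 12  {4,5,6,7} 12
  5 to go: {0,2,3,4,6} 10  {0,3,4,5,7} 10  {0,3,4,6,7} 20  {1,2,3,4,6} 10  {1,2,4,6,7} 20  {1,2,5,6,7} 10  {2,3,4,6,7} 30  {2,4,5,6,7} 30  {3,4,5,6,7} 30
  6 to go: {0,1,2,3,4,6} 20  {0,2,3,4,6,7} 60  {0,3,4,5,6,7} 60  {1,2,3,4,6,7} 60  {1,2,4,5,6,7} 60  {2,3,4,5,6,7} 90
  if 0:r drops first: 210 orders
  if 1:u drops first: 210 orders
  if 5:t drops first: 140 orders
heap linearizations: 560

560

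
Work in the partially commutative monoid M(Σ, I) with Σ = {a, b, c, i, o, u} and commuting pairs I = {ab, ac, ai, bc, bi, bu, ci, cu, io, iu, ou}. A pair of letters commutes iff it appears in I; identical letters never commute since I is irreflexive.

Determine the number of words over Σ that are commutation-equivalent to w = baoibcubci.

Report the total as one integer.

drop 0:b onto floor
drop 1:a onto floor
drop 2:o onto {0:b, 1:a}
drop 3:i onto floor
drop 4:b onto {2:o}
drop 5:c onto {2:o}
drop 6:u onto {1:a}
drop 7:b onto {4:b}
drop 8:c onto {5:c}
drop 9:i onto {3:i}
ground layer = {0:b, 1:a, 3:i}
drop-orders for the pieces not yet dropped (sum over which currently-grounded one goes next):
  1 to go: {6} 1  {7} 1  {8} 1  {9} 1
  2 to go: {3,9} 1  {4,7} 1  {5,8} 1  {6,7} 2  {6,8} 2  {6,9} 2  {7,8} 2  {7,9} 2  {8,9} 2
  3 to go: {3,6,9} 3  {3,7,9} 3  {3,8,9} 3  {4,6,7} 3  {4,7,8} 3  {4,7,9} 3  {5,6,8} 3  {5,7,8} 3  {5,8,9} 3  {6,7,8} 6  {6,7,9} 6  {6,8,9} 6  {7,8,9} 6
  4 to go: {3,4,7,9} 6  {3,5,8,9} 6  {3,6,7,9} 12  {3,6,8,9} 12  {3,7,8,9} 12  {4,5,7,8} 6  {4,6,7,8} 12  {4,6,7,9} 12  {4,7,8,9} 12  {5,6,7,8} 12  {5,6,8,9} 12  {5,7,8,9} 12  {6,7,8,9} 24
  5 to go: {2,4,5,7,8} 6  {3,4,6,7,9} 30  {3,4,7,8,9} 30  {3,5,6,8,9} 30  {3,5,7,8,9} 30  {3,6,7,8,9} 60  {4,5,6,7,8} 30  {4,5,7,8,9} 30  {4,6,7,8,9} 60  {5,6,7,8,9} 60
  6 to go: {0,2,4,5,7,8} 6  {2,4,5,6,7,8} 36  {2,4,5,7,8,9} 36  {3,4,5,7,8,9} 90  {3,4,6,7,8,9} 180  {3,5,6,7,8,9} 180  {4,5,6,7,8,9} 180
  7 to go: {0,2,4,5,6,7,8} 42  {0,2,4,5,7,8,9} 42  {1,2,4,5,6,7,8} 36  {2,3,4,5,7,8,9} 126  {2,4,5,6,7,8,9} 252  {3,4,5,6,7,8,9} 630
  8 to go: {0,1,2,4,5,6,7,8} 78  {0,2,3,4,5,7,8,9} 168  {0,2,4,5,6,7,8,9} 336  {1,2,4,5,6,7,8,9} 288  {2,3,4,5,6,7,8,9} 1008
  if 0:b drops first: 1296 orders
  if 1:a drops first: 1512 orders
  if 3:i drops first: 702 orders
heap linearizations: 3510

3510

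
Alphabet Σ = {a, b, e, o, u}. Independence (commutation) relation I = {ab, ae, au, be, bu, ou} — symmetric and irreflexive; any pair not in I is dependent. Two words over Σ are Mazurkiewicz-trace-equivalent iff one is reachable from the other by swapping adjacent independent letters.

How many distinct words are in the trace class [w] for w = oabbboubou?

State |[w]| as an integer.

180

drop 0:o onto floor
drop 1:a onto {0:o}
drop 2:b onto {0:o}
drop 3:b onto {2:b}
drop 4:b onto {3:b}
drop 5:o onto {1:a, 4:b}
drop 6:u onto floor
drop 7:b onto {5:o}
drop 8:o onto {7:b}
drop 9:u onto {6:u}
ground layer = {0:o, 6:u}
drop-orders for the pieces not yet dropped (sum over which currently-grounded one goes next):
  1 to go: {8} 1  {9} 1
  2 to go: {6,9} 1  {7,8} 1  {8,9} 2
  3 to go: {5,7,8} 1  {6,8,9} 3  {7,8,9} 3
  4 to go: {1,5,7,8} 1  {4,5,7,8} 1  {5,7,8,9} 4  {6,7,8,9} 6
  5 to go: {1,4,5,7,8} 2  {1,5,7,8,9} 5  {3,4,5,7,8} 1  {4,5,7,8,9} 5  {5,6,7,8,9} 10
  6 to go: {1,3,4,5,7,8} 3  {1,4,5,7,8,9} 12  {1,5,6,7,8,9} 15  {2,3,4,5,7,8} 1  {3,4,5,7,8,9} 6  {4,5,6,7,8,9} 15
  7 to go: {1,2,3,4,5,7,8} 4  {1,3,4,5,7,8,9} 21  {1,4,5,6,7,8,9} 42  {2,3,4,5,7,8,9} 7  {3,4,5,6,7,8,9} 21
  8 to go: {0,1,2,3,4,5,7,8} 4  {1,2,3,4,5,7,8,9} 32  {1,3,4,5,6,7,8,9} 84  {2,3,4,5,6,7,8,9} 28
  if 0:o drops first: 144 orders
  if 6:u drops first: 36 orders
heap linearizations: 180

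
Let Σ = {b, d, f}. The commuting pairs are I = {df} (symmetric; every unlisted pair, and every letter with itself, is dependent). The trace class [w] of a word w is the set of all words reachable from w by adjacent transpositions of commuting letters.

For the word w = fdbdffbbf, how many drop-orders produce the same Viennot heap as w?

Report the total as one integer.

6

piece 0:f — minimal
piece 1:d — minimal
piece 2:b rests on {0:f, 1:d}
piece 3:d rests on {2:b}
piece 4:f rests on {2:b}
piece 5:f rests on {4:f}
piece 6:b rests on {3:d, 5:f}
piece 7:b rests on {6:b}
piece 8:f rests on {7:b}
minimal pieces: {0:f, 1:d}
ways to finish when only these pieces remain (= sum over removing one remaining piece with nothing left below it):
  1 left: {8}→1
  2 left: {7,8}→1
  3 left: {6,7,8}→1
  4 left: {3,6,7,8}→1  {5,6,7,8}→1
  5 left: {3,5,6,7,8}→2  {4,5,6,7,8}→1
  6 left: {3,4,5,6,7,8}→3
  7 left: {2,3,4,5,6,7,8}→3
  placing 0:f first → 3 extensions
  placing 1:d first → 3 extensions
total linear extensions = 6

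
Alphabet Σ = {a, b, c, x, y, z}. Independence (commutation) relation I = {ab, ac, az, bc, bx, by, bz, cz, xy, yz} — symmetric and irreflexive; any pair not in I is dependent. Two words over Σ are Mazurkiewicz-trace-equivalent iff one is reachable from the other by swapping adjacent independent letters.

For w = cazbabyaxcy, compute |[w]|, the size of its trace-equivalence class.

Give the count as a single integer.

#0=c has no predecessor
#1=a has no predecessor
#2=z has no predecessor
#3=b has no predecessor
#4=a depends on [1:a]
#5=b depends on [3:b]
#6=y depends on [0:c, 4:a]
#7=a depends on [6:y]
#8=x depends on [2:z, 7:a]
#9=c depends on [8:x]
#10=y depends on [9:c]
sources: [0:c, 1:a, 2:z, 3:b]
N(rest) = Σ N(rest − s) over sources s of rest; N(one piece) = 1:
  size 1 → [5]=1  [10]=1
  size 2 → [3,5]=1  [5,10]=2  [9,10]=1
  size 3 → [3,5,10]=3  [5,9,10]=3  [8,9,10]=1
  size 4 → [2,8,9,10]=1  [3,5,9,10]=6  [5,8,9,10]=4  [7,8,9,10]=1
  size 5 → [2,5,8,9,10]=5  [2,7,8,9,10]=2  [3,5,8,9,10]=10  [5,7,8,9,10]=5  [6,7,8,9,10]=1
  size 6 → [0,6,7,8,9,10]=1  [2,3,5,8,9,10]=15  [2,5,7,8,9,10]=12  [2,6,7,8,9,10]=3  [3,5,7,8,9,10]=15  [4,6,7,8,9,10]=1  [5,6,7,8,9,10]=6
  size 7 → [0,2,6,7,8,9,10]=4  [0,4,6,7,8,9,10]=2  [0,5,6,7,8,9,10]=7  [1,4,6,7,8,9,10]=1  [2,3,5,7,8,9,10]=42  [2,4,6,7,8,9,10]=4  [2,5,6,7,8,9,10]=21  [3,5,6,7,8,9,10]=21  [4,5,6,7,8,9,10]=7
  size 8 → [0,1,4,6,7,8,9,10]=3  [0,2,4,6,7,8,9,10]=10  [0,2,5,6,7,8,9,10]=32  [0,3,5,6,7,8,9,10]=28  [0,4,5,6,7,8,9,10]=16  [1,2,4,6,7,8,9,10]=5  [1,4,5,6,7,8,9,10]=8  [2,3,5,6,7,8,9,10]=84  [2,4,5,6,7,8,9,10]=32  [3,4,5,6,7,8,9,10]=28
  size 9 → [0,1,2,4,6,7,8,9,10]=18  [0,1,4,5,6,7,8,9,10]=27  [0,2,3,5,6,7,8,9,10]=144  [0,2,4,5,6,7,8,9,10]=90  [0,3,4,5,6,7,8,9,10]=72  [1,2,4,5,6,7,8,9,10]=45  [1,3,4,5,6,7,8,9,10]=36  [2,3,4,5,6,7,8,9,10]=144
  first=0(c) contributes 225
  first=1(a) contributes 450
  first=2(z) contributes 135
  first=3(b) contributes 180
|[w]| = 990

990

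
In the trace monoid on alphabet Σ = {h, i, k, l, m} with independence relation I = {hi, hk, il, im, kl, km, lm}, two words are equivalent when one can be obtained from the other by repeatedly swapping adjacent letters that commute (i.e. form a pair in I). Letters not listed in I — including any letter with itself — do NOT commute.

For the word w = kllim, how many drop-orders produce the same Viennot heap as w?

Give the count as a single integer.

drop 0:k onto floor
drop 1:l onto floor
drop 2:l onto {1:l}
drop 3:i onto {0:k}
drop 4:m onto floor
ground layer = {0:k, 1:l, 4:m}
drop-orders for the pieces not yet dropped (sum over which currently-grounded one goes next):
  1 to go: {2} 1  {3} 1  {4} 1
  2 to go: {0,3} 1  {1,2} 1  {2,3} 2  {2,4} 2  {3,4} 2
  3 to go: {0,2,3} 3  {0,3,4} 3  {1,2,3} 3  {1,2,4} 3  {2,3,4} 6
  if 0:k drops first: 12 orders
  if 1:l drops first: 12 orders
  if 4:m drops first: 6 orders
heap linearizations: 30

30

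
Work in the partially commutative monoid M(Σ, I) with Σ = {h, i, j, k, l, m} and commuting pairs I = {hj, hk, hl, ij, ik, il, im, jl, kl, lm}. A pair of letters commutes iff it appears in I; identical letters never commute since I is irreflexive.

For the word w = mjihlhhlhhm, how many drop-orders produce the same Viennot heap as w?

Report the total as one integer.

715

piece 0:m — minimal
piece 1:j rests on {0:m}
piece 2:i — minimal
piece 3:h rests on {0:m, 2:i}
piece 4:l — minimal
piece 5:h rests on {3:h}
piece 6:h rests on {5:h}
piece 7:l rests on {4:l}
piece 8:h rests on {6:h}
piece 9:h rests on {8:h}
piece 10:m rests on {1:j, 9:h}
minimal pieces: {0:m, 2:i, 4:l}
ways to finish when only these pieces remain (= sum over removing one remaining piece with nothing left below it):
  1 left: {7}→1  {10}→1
  2 left: {1,10}→1  {4,7}→1  {7,10}→2  {9,10}→1
  3 left: {1,7,10}→3  {1,9,10}→2  {4,7,10}→3  {7,9,10}→3  {8,9,10}→1
  4 left: {1,4,7,10}→6  {1,7,9,10}→8  {1,8,9,10}→3  {4,7,9,10}→6  {6,8,9,10}→1  {7,8,9,10}→4
  5 left: {1,4,7,9,10}→20  {1,6,8,9,10}→4  {1,7,8,9,10}→15  {4,7,8,9,10}→10  {5,6,8,9,10}→1  {6,7,8,9,10}→5
  6 left: {1,4,7,8,9,10}→45  {1,5,6,8,9,10}→5  {1,6,7,8,9,10}→24  {3,5,6,8,9,10}→1  {4,6,7,8,9,10}→15  {5,6,7,8,9,10}→6
  7 left: {1,3,5,6,8,9,10}→6  {1,4,6,7,8,9,10}→84  {1,5,6,7,8,9,10}→35  {2,3,5,6,8,9,10}→1  {3,5,6,7,8,9,10}→7  {4,5,6,7,8,9,10}→21
  8 left: {0,1,3,5,6,8,9,10}→6  {1,2,3,5,6,8,9,10}→7  {1,3,5,6,7,8,9,10}→48  {1,4,5,6,7,8,9,10}→140  {2,3,5,6,7,8,9,10}→8  {3,4,5,6,7,8,9,10}→28
  9 left: {0,1,2,3,5,6,8,9,10}→13  {0,1,3,5,6,7,8,9,10}→54  {1,2,3,5,6,7,8,9,10}→63  {1,3,4,5,6,7,8,9,10}→216  {2,3,4,5,6,7,8,9,10}→36
  placing 0:m first → 315 extensions
  placing 2:i first → 270 extensions
  placing 4:l first → 130 extensions
total linear extensions = 715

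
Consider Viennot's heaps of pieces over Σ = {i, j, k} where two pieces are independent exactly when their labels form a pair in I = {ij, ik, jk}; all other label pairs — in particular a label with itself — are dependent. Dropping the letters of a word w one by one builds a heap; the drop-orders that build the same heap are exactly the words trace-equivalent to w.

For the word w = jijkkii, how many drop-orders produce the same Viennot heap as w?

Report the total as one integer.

210

#0=j has no predecessor
#1=i has no predecessor
#2=j depends on [0:j]
#3=k has no predecessor
#4=k depends on [3:k]
#5=i depends on [1:i]
#6=i depends on [5:i]
sources: [0:j, 1:i, 3:k]
N(rest) = Σ N(rest − s) over sources s of rest; N(one piece) = 1:
  size 1 → [2]=1  [4]=1  [6]=1
  size 2 → [0,2]=1  [2,4]=2  [2,6]=2  [3,4]=1  [4,6]=2  [5,6]=1
  size 3 → [0,2,4]=3  [0,2,6]=3  [1,5,6]=1  [2,3,4]=3  [2,4,6]=6  [2,5,6]=3  [3,4,6]=3  [4,5,6]=3
  size 4 → [0,2,3,4]=6  [0,2,4,6]=12  [0,2,5,6]=6  [1,2,5,6]=4  [1,4,5,6]=4  [2,3,4,6]=12  [2,4,5,6]=12  [3,4,5,6]=6
  size 5 → [0,1,2,5,6]=10  [0,2,3,4,6]=30  [0,2,4,5,6]=30  [1,2,4,5,6]=20  [1,3,4,5,6]=10  [2,3,4,5,6]=30
  first=0(j) contributes 60
  first=1(i) contributes 90
  first=3(k) contributes 60
|[w]| = 210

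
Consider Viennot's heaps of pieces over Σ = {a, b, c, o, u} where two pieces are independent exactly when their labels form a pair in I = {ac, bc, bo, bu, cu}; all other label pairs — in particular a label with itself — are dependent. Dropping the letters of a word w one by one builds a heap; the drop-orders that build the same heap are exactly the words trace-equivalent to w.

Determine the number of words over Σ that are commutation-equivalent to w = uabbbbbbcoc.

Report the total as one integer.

140

#0=u has no predecessor
#1=a depends on [0:u]
#2=b depends on [1:a]
#3=b depends on [2:b]
#4=b depends on [3:b]
#5=b depends on [4:b]
#6=b depends on [5:b]
#7=b depends on [6:b]
#8=c has no predecessor
#9=o depends on [1:a, 8:c]
#10=c depends on [9:o]
sources: [0:u, 8:c]
N(rest) = Σ N(rest − s) over sources s of rest; N(one piece) = 1:
  size 1 → [7]=1  [10]=1
  size 2 → [6,7]=1  [7,10]=2  [9,10]=1
  size 3 → [5,6,7]=1  [6,7,10]=3  [7,9,10]=3  [8,9,10]=1
  size 4 → [4,5,6,7]=1  [5,6,7,10]=4  [6,7,9,10]=6  [7,8,9,10]=4
  size 5 → [3,4,5,6,7]=1  [4,5,6,7,10]=5  [5,6,7,9,10]=10  [6,7,8,9,10]=10
  size 6 → [2,3,4,5,6,7]=1  [3,4,5,6,7,10]=6  [4,5,6,7,9,10]=15  [5,6,7,8,9,10]=20
  size 7 → [2,3,4,5,6,7,10]=7  [3,4,5,6,7,9,10]=21  [4,5,6,7,8,9,10]=35
  size 8 → [2,3,4,5,6,7,9,10]=28  [3,4,5,6,7,8,9,10]=56
  size 9 → [1,2,3,4,5,6,7,9,10]=28  [2,3,4,5,6,7,8,9,10]=84
  first=0(u) contributes 112
  first=8(c) contributes 28
|[w]| = 140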